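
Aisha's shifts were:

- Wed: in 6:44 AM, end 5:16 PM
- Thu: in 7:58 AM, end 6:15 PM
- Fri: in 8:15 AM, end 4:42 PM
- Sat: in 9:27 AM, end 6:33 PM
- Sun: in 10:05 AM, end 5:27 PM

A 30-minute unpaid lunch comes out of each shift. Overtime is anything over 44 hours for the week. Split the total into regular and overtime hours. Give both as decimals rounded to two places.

Wed: 6:44 AM–5:16 PM = 10 h 32 min; less 30 min break → 10 h 2 min
Thu: 7:58 AM–6:15 PM = 10 h 17 min; less 30 min break → 9 h 47 min
Fri: 8:15 AM–4:42 PM = 8 h 27 min; less 30 min break → 7 h 57 min
Sat: 9:27 AM–6:33 PM = 9 h 6 min; less 30 min break → 8 h 36 min
Sun: 10:05 AM–5:27 PM = 7 h 22 min; less 30 min break → 6 h 52 min
Total worked: 43 h 14 min = 43.23 h.
Threshold 44 h → overtime 0 h 0 min, regular 43 h 14 min.

Regular 43.23 hours, overtime 0.00 hours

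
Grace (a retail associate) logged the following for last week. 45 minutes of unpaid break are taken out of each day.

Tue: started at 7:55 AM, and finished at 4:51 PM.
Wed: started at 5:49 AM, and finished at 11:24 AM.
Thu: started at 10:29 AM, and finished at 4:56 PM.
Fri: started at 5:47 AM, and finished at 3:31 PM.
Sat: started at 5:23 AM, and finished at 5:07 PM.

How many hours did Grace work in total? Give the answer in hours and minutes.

Tue: 7:55 AM–4:51 PM = 8 h 56 min; less 45 min break → 8 h 11 min
Wed: 5:49 AM–11:24 AM = 5 h 35 min; less 45 min break → 4 h 50 min
Thu: 10:29 AM–4:56 PM = 6 h 27 min; less 45 min break → 5 h 42 min
Fri: 5:47 AM–3:31 PM = 9 h 44 min; less 45 min break → 8 h 59 min
Sat: 5:23 AM–5:07 PM = 11 h 44 min; less 45 min break → 10 h 59 min
Total: 8 h 11 min + 4 h 50 min + 5 h 42 min + 8 h 59 min + 10 h 59 min = 38 h 41 min.

38 h 41 min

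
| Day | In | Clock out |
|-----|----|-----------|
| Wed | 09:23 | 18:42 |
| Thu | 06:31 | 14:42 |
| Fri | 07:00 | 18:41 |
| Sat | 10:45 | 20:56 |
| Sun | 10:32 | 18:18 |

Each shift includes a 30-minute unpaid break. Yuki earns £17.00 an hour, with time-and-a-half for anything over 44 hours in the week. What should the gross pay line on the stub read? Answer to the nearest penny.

Wed: 09:23–18:42 = 9 h 19 min; less 30 min break → 8 h 49 min
Thu: 06:31–14:42 = 8 h 11 min; less 30 min break → 7 h 41 min
Fri: 07:00–18:41 = 11 h 41 min; less 30 min break → 11 h 11 min
Sat: 10:45–20:56 = 10 h 11 min; less 30 min break → 9 h 41 min
Sun: 10:32–18:18 = 7 h 46 min; less 30 min break → 7 h 16 min
Total worked: 44 h 38 min = 2678 min.
Regular 44 h 0 min = 2640 min at £17.00/h; overtime 0 h 38 min = 38 min at £25.50/h.
Pay = (2640 × £17.00 + 38 × £25.50) ÷ 60 = £764.15.

£764.15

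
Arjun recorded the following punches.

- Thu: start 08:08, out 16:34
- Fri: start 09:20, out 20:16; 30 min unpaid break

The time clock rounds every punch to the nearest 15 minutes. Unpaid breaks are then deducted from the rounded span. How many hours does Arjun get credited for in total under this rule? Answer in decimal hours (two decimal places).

Thu: in 08:08→08:15, out 16:34→16:30; 8 h 15 min
Fri: in 09:20→09:15, out 20:16→20:15; 11 h 0 min − 30 min = 10 h 30 min
Total credited: 18 h 45 min.

18.75 hours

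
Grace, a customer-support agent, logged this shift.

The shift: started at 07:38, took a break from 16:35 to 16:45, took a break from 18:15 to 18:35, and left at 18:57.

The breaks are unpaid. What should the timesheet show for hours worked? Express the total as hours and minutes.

10 h 49 min

The shift: 07:38–18:57 = 11 h 19 min; less 30 min break → 10 h 49 min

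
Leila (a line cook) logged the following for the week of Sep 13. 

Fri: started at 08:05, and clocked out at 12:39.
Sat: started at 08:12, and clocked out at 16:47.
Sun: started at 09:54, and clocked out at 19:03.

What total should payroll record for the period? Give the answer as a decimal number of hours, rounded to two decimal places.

Fri: 08:05–12:39 = 4 h 34 min
Sat: 08:12–16:47 = 8 h 35 min
Sun: 09:54–19:03 = 9 h 9 min
Total: 4 h 34 min + 8 h 35 min + 9 h 9 min = 22 h 18 min.

22.30 hours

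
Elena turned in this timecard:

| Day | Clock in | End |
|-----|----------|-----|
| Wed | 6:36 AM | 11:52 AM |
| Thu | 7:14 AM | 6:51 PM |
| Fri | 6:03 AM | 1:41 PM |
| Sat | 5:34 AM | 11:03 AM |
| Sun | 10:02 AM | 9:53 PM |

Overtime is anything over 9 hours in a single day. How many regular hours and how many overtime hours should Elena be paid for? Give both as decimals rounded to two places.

Wed: 6:36 AM–11:52 AM = 5 h 16 min
Thu: 7:14 AM–6:51 PM = 11 h 37 min
Fri: 6:03 AM–1:41 PM = 7 h 38 min
Sat: 5:34 AM–11:03 AM = 5 h 29 min
Sun: 10:02 AM–9:53 PM = 11 h 51 min
Wed reg 5 h 16 min / OT 0 h 0 min; Thu reg 9 h 0 min / OT 2 h 37 min; Fri reg 7 h 38 min / OT 0 h 0 min; Sat reg 5 h 29 min / OT 0 h 0 min; Sun reg 9 h 0 min / OT 2 h 51 min.
Totals: regular 36 h 23 min, overtime 5 h 28 min.

Regular 36.38 hours, overtime 5.47 hours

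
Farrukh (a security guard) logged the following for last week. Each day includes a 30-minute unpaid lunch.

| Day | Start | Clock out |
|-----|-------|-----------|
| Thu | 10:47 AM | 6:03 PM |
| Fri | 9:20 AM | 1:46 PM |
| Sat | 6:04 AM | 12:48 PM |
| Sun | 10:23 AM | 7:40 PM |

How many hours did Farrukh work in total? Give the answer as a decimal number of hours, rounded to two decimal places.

25.72 hours

Thu: 10:47 AM–6:03 PM = 7 h 16 min; less 30 min break → 6 h 46 min
Fri: 9:20 AM–1:46 PM = 4 h 26 min; less 30 min break → 3 h 56 min
Sat: 6:04 AM–12:48 PM = 6 h 44 min; less 30 min break → 6 h 14 min
Sun: 10:23 AM–7:40 PM = 9 h 17 min; less 30 min break → 8 h 47 min
Total: 6 h 46 min + 3 h 56 min + 6 h 14 min + 8 h 47 min = 25 h 43 min.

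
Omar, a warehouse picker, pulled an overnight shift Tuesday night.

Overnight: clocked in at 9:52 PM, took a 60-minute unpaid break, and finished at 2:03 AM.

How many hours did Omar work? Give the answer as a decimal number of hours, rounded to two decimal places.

3.18 hours

Overnight: 9:52 PM → midnight = 2 h 8 min; midnight → 2:03 AM = 2 h 3 min; span 4 h 11 min; less 60 min break → 3 h 11 min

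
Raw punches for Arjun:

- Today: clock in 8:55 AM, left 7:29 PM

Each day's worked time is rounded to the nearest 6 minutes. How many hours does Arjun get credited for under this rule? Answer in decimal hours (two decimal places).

Today: 8:55 AM–7:29 PM = 10 h 34 min → rounds to 10 h 36 min

10.60 hours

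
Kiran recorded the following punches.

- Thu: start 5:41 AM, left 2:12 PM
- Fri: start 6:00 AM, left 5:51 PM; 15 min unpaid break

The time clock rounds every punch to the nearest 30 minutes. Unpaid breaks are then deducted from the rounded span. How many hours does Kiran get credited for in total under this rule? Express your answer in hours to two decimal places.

Thu: in 5:41 AM→5:30 AM, out 2:12 PM→2:00 PM; 8 h 30 min
Fri: in 6:00 AM→6:00 AM, out 5:51 PM→6:00 PM; 12 h 0 min − 15 min = 11 h 45 min
Total credited: 20 h 15 min.

20.25 hours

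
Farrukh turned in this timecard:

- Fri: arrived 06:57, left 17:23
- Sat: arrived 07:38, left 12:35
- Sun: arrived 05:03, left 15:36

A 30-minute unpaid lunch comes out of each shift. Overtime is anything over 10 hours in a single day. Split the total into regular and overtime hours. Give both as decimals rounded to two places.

Fri: 06:57–17:23 = 10 h 26 min; less 30 min break → 9 h 56 min
Sat: 07:38–12:35 = 4 h 57 min; less 30 min break → 4 h 27 min
Sun: 05:03–15:36 = 10 h 33 min; less 30 min break → 10 h 3 min
Fri reg 9 h 56 min / OT 0 h 0 min; Sat reg 4 h 27 min / OT 0 h 0 min; Sun reg 10 h 0 min / OT 0 h 3 min.
Totals: regular 24 h 23 min, overtime 0 h 3 min.

Regular 24.38 hours, overtime 0.05 hours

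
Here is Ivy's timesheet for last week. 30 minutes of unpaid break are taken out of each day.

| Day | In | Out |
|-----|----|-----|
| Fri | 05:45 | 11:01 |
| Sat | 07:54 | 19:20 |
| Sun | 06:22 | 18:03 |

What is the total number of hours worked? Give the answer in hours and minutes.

Fri: 05:45–11:01 = 5 h 16 min; less 30 min break → 4 h 46 min
Sat: 07:54–19:20 = 11 h 26 min; less 30 min break → 10 h 56 min
Sun: 06:22–18:03 = 11 h 41 min; less 30 min break → 11 h 11 min
Total: 4 h 46 min + 10 h 56 min + 11 h 11 min = 26 h 53 min.

26 h 53 min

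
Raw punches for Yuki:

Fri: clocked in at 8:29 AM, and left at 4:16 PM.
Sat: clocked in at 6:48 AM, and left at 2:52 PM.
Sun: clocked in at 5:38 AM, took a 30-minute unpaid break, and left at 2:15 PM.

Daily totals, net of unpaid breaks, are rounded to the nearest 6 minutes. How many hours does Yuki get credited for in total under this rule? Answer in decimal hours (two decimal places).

24.00 hours

Fri: 8:29 AM–4:16 PM = 7 h 47 min → rounds to 7 h 48 min
Sat: 6:48 AM–2:52 PM = 8 h 4 min → rounds to 8 h 6 min
Sun: 5:38 AM–2:15 PM = 8 h 37 min − 30 min = 8 h 7 min → rounds to 8 h 6 min
Total credited: 24 h 0 min.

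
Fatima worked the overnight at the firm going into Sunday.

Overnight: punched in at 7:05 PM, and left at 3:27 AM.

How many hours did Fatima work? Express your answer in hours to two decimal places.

8.37 hours

Overnight: 7:05 PM → midnight = 4 h 55 min; midnight → 3:27 AM = 3 h 27 min; span 8 h 22 min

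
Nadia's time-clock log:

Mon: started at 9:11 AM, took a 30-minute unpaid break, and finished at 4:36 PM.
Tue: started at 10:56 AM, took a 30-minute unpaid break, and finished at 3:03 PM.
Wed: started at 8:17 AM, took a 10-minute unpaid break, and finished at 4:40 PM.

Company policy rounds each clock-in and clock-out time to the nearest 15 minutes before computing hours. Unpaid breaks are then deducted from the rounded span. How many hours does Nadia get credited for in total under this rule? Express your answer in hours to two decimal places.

18.58 hours

Mon: in 9:11 AM→9:15 AM, out 4:36 PM→4:30 PM; 7 h 15 min − 30 min = 6 h 45 min
Tue: in 10:56 AM→11:00 AM, out 3:03 PM→3:00 PM; 4 h 0 min − 30 min = 3 h 30 min
Wed: in 8:17 AM→8:15 AM, out 4:40 PM→4:45 PM; 8 h 30 min − 10 min = 8 h 20 min
Total credited: 18 h 35 min.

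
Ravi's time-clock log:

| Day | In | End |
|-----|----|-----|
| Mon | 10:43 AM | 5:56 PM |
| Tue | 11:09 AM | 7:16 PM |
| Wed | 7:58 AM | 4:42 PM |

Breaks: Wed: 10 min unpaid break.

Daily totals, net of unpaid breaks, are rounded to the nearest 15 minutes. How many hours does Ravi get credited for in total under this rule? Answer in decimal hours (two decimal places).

23.75 hours

Mon: 10:43 AM–5:56 PM = 7 h 13 min → rounds to 7 h 15 min
Tue: 11:09 AM–7:16 PM = 8 h 7 min → rounds to 8 h 0 min
Wed: 7:58 AM–4:42 PM = 8 h 44 min − 10 min = 8 h 34 min → rounds to 8 h 30 min
Total credited: 23 h 45 min.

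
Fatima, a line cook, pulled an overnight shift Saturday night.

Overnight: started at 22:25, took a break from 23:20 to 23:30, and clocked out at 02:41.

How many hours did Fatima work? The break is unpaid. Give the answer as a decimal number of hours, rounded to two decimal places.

Overnight: 22:25 → midnight = 1 h 35 min; midnight → 02:41 = 2 h 41 min; span 4 h 16 min; less 10 min break → 4 h 6 min

4.10 hours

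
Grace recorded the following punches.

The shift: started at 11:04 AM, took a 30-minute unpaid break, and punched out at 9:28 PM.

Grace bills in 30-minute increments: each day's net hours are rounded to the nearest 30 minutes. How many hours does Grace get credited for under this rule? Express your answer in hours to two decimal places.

The shift: 11:04 AM–9:28 PM = 10 h 24 min − 30 min = 9 h 54 min → rounds to 10 h 0 min

10.00 hours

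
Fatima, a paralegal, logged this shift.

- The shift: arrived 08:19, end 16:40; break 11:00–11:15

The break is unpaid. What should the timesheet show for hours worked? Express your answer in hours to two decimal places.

The shift: 08:19–16:40 = 8 h 21 min; less 15 min break → 8 h 6 min

8.10 hours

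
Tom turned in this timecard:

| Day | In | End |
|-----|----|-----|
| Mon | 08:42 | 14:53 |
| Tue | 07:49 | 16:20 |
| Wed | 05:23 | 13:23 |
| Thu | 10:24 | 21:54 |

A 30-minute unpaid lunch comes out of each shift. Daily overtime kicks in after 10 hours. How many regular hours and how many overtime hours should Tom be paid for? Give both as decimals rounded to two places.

Regular 31.20 hours, overtime 1.00 hours

Mon: 08:42–14:53 = 6 h 11 min; less 30 min break → 5 h 41 min
Tue: 07:49–16:20 = 8 h 31 min; less 30 min break → 8 h 1 min
Wed: 05:23–13:23 = 8 h 0 min; less 30 min break → 7 h 30 min
Thu: 10:24–21:54 = 11 h 30 min; less 30 min break → 11 h 0 min
Mon reg 5 h 41 min / OT 0 h 0 min; Tue reg 8 h 1 min / OT 0 h 0 min; Wed reg 7 h 30 min / OT 0 h 0 min; Thu reg 10 h 0 min / OT 1 h 0 min.
Totals: regular 31 h 12 min, overtime 1 h 0 min.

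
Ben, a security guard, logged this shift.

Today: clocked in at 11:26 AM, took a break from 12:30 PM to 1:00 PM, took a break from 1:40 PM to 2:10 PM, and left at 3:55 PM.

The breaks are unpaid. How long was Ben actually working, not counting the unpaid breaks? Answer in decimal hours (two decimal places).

Today: 11:26 AM–3:55 PM = 4 h 29 min; less 60 min break → 3 h 29 min

3.48 hours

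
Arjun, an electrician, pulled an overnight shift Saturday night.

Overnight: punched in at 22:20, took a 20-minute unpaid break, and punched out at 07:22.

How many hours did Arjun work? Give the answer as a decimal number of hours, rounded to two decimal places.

Overnight: 22:20 → midnight = 1 h 40 min; midnight → 07:22 = 7 h 22 min; span 9 h 2 min; less 20 min break → 8 h 42 min

8.70 hours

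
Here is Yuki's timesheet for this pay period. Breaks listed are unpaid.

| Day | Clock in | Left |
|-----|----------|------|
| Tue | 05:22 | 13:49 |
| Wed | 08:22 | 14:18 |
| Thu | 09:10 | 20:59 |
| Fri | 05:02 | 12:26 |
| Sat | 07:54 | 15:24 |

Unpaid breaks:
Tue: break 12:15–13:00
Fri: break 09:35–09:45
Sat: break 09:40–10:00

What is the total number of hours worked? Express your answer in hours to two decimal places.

39.85 hours

Tue: 05:22–13:49 = 8 h 27 min; less 45 min break → 7 h 42 min
Wed: 08:22–14:18 = 5 h 56 min
Thu: 09:10–20:59 = 11 h 49 min
Fri: 05:02–12:26 = 7 h 24 min; less 10 min break → 7 h 14 min
Sat: 07:54–15:24 = 7 h 30 min; less 20 min break → 7 h 10 min
Total: 7 h 42 min + 5 h 56 min + 11 h 49 min + 7 h 14 min + 7 h 10 min = 39 h 51 min.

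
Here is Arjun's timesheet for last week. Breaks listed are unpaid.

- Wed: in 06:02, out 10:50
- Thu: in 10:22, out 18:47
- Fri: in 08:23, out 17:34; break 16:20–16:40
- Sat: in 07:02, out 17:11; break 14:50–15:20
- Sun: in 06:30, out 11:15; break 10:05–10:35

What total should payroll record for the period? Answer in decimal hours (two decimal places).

35.97 hours

Wed: 06:02–10:50 = 4 h 48 min
Thu: 10:22–18:47 = 8 h 25 min
Fri: 08:23–17:34 = 9 h 11 min; less 20 min break → 8 h 51 min
Sat: 07:02–17:11 = 10 h 9 min; less 30 min break → 9 h 39 min
Sun: 06:30–11:15 = 4 h 45 min; less 30 min break → 4 h 15 min
Total: 4 h 48 min + 8 h 25 min + 8 h 51 min + 9 h 39 min + 4 h 15 min = 35 h 58 min.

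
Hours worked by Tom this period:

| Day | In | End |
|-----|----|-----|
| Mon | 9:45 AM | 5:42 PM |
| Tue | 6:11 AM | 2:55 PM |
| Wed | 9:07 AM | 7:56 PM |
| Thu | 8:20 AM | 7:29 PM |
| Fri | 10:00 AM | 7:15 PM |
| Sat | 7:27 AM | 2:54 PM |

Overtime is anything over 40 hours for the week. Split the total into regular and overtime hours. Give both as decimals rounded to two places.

Regular 40.00 hours, overtime 15.35 hours

Mon: 9:45 AM–5:42 PM = 7 h 57 min
Tue: 6:11 AM–2:55 PM = 8 h 44 min
Wed: 9:07 AM–7:56 PM = 10 h 49 min
Thu: 8:20 AM–7:29 PM = 11 h 9 min
Fri: 10:00 AM–7:15 PM = 9 h 15 min
Sat: 7:27 AM–2:54 PM = 7 h 27 min
Total worked: 55 h 21 min = 55.35 h.
Threshold 40 h → overtime 15 h 21 min, regular 40 h 0 min.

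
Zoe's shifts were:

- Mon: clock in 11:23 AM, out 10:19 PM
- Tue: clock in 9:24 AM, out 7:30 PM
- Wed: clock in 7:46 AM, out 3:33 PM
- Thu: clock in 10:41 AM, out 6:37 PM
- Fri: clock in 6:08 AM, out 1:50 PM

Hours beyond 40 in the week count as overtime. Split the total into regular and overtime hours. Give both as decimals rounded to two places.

Regular 40.00 hours, overtime 4.45 hours

Mon: 11:23 AM–10:19 PM = 10 h 56 min
Tue: 9:24 AM–7:30 PM = 10 h 6 min
Wed: 7:46 AM–3:33 PM = 7 h 47 min
Thu: 10:41 AM–6:37 PM = 7 h 56 min
Fri: 6:08 AM–1:50 PM = 7 h 42 min
Total worked: 44 h 27 min = 44.45 h.
Threshold 40 h → overtime 4 h 27 min, regular 40 h 0 min.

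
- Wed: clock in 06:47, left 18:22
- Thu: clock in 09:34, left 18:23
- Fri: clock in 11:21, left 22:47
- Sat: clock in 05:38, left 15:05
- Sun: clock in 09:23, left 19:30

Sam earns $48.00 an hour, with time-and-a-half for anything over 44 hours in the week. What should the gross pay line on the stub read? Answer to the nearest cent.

Wed: 06:47–18:22 = 11 h 35 min
Thu: 09:34–18:23 = 8 h 49 min
Fri: 11:21–22:47 = 11 h 26 min
Sat: 05:38–15:05 = 9 h 27 min
Sun: 09:23–19:30 = 10 h 7 min
Total worked: 51 h 24 min = 3084 min.
Regular 44 h 0 min = 2640 min at $48.00/h; overtime 7 h 24 min = 444 min at $72.00/h.
Pay = (2640 × $48.00 + 444 × $72.00) ÷ 60 = $2644.80.

$2644.80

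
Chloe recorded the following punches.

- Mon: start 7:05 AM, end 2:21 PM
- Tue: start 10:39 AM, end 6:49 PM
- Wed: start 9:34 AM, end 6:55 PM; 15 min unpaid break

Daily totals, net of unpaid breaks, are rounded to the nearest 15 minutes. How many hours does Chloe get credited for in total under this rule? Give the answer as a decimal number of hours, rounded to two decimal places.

24.50 hours

Mon: 7:05 AM–2:21 PM = 7 h 16 min → rounds to 7 h 15 min
Tue: 10:39 AM–6:49 PM = 8 h 10 min → rounds to 8 h 15 min
Wed: 9:34 AM–6:55 PM = 9 h 21 min − 15 min = 9 h 6 min → rounds to 9 h 0 min
Total credited: 24 h 30 min.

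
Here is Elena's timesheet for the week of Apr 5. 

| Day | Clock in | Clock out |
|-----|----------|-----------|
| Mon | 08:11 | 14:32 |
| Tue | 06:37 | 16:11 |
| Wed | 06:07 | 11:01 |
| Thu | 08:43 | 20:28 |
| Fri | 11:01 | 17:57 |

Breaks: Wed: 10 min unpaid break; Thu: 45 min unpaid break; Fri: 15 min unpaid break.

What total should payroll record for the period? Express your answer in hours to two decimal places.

38.33 hours

Mon: 08:11–14:32 = 6 h 21 min
Tue: 06:37–16:11 = 9 h 34 min
Wed: 06:07–11:01 = 4 h 54 min; less 10 min break → 4 h 44 min
Thu: 08:43–20:28 = 11 h 45 min; less 45 min break → 11 h 0 min
Fri: 11:01–17:57 = 6 h 56 min; less 15 min break → 6 h 41 min
Total: 6 h 21 min + 9 h 34 min + 4 h 44 min + 11 h 0 min + 6 h 41 min = 38 h 20 min.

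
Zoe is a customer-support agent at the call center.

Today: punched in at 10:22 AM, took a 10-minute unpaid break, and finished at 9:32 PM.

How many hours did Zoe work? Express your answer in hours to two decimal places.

11.00 hours

Today: 10:22 AM–9:32 PM = 11 h 10 min; less 10 min break → 11 h 0 min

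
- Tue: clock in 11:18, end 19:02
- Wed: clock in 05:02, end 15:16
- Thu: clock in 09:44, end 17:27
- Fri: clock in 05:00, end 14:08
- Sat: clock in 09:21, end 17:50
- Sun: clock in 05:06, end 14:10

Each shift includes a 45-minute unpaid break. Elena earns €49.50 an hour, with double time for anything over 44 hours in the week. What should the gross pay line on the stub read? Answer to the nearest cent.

€2560.80

Tue: 11:18–19:02 = 7 h 44 min; less 45 min break → 6 h 59 min
Wed: 05:02–15:16 = 10 h 14 min; less 45 min break → 9 h 29 min
Thu: 09:44–17:27 = 7 h 43 min; less 45 min break → 6 h 58 min
Fri: 05:00–14:08 = 9 h 8 min; less 45 min break → 8 h 23 min
Sat: 09:21–17:50 = 8 h 29 min; less 45 min break → 7 h 44 min
Sun: 05:06–14:10 = 9 h 4 min; less 45 min break → 8 h 19 min
Total worked: 47 h 52 min = 2872 min.
Regular 44 h 0 min = 2640 min at €49.50/h; overtime 3 h 52 min = 232 min at €99.00/h.
Pay = (2640 × €49.50 + 232 × €99.00) ÷ 60 = €2560.80.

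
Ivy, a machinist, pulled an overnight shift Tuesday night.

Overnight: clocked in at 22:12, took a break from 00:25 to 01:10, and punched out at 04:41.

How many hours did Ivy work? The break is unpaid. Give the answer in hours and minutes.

Overnight: 22:12 → midnight = 1 h 48 min; midnight → 04:41 = 4 h 41 min; span 6 h 29 min; less 45 min break → 5 h 44 min

5 h 44 min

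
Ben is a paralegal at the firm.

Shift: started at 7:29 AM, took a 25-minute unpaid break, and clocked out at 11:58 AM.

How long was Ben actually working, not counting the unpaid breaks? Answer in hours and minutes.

Shift: 7:29 AM–11:58 AM = 4 h 29 min; less 25 min break → 4 h 4 min

4 h 4 min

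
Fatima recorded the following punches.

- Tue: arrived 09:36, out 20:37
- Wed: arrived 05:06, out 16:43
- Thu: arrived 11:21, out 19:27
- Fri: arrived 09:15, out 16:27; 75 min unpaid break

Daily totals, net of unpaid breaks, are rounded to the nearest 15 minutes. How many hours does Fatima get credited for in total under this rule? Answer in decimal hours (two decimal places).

Tue: 09:36–20:37 = 11 h 1 min → rounds to 11 h 0 min
Wed: 05:06–16:43 = 11 h 37 min → rounds to 11 h 30 min
Thu: 11:21–19:27 = 8 h 6 min → rounds to 8 h 0 min
Fri: 09:15–16:27 = 7 h 12 min − 75 min = 5 h 57 min → rounds to 6 h 0 min
Total credited: 36 h 30 min.

36.50 hours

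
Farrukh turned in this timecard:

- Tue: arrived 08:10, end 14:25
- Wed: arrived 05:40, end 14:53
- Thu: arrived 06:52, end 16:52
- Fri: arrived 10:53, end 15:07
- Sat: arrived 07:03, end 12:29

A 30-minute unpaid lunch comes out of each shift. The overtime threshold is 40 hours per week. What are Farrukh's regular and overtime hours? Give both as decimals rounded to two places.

Tue: 08:10–14:25 = 6 h 15 min; less 30 min break → 5 h 45 min
Wed: 05:40–14:53 = 9 h 13 min; less 30 min break → 8 h 43 min
Thu: 06:52–16:52 = 10 h 0 min; less 30 min break → 9 h 30 min
Fri: 10:53–15:07 = 4 h 14 min; less 30 min break → 3 h 44 min
Sat: 07:03–12:29 = 5 h 26 min; less 30 min break → 4 h 56 min
Total worked: 32 h 38 min = 32.63 h.
Threshold 40 h → overtime 0 h 0 min, regular 32 h 38 min.

Regular 32.63 hours, overtime 0.00 hours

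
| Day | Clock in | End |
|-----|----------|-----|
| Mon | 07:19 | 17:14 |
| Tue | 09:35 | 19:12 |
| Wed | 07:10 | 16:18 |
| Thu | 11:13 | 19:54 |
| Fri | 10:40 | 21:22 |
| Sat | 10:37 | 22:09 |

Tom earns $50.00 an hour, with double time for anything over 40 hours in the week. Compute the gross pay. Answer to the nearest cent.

Mon: 07:19–17:14 = 9 h 55 min
Tue: 09:35–19:12 = 9 h 37 min
Wed: 07:10–16:18 = 9 h 8 min
Thu: 11:13–19:54 = 8 h 41 min
Fri: 10:40–21:22 = 10 h 42 min
Sat: 10:37–22:09 = 11 h 32 min
Total worked: 59 h 35 min = 3575 min.
Regular 40 h 0 min = 2400 min at $50.00/h; overtime 19 h 35 min = 1175 min at $100.00/h.
Pay = (2400 × $50.00 + 1175 × $100.00) ÷ 60 = $3958.33.

$3958.33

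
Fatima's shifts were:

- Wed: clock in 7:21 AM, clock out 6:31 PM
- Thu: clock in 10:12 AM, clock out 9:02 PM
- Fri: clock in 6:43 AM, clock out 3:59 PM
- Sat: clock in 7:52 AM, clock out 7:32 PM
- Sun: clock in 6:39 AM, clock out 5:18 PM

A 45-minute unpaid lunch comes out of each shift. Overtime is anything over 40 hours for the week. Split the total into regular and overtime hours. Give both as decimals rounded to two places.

Wed: 7:21 AM–6:31 PM = 11 h 10 min; less 45 min break → 10 h 25 min
Thu: 10:12 AM–9:02 PM = 10 h 50 min; less 45 min break → 10 h 5 min
Fri: 6:43 AM–3:59 PM = 9 h 16 min; less 45 min break → 8 h 31 min
Sat: 7:52 AM–7:32 PM = 11 h 40 min; less 45 min break → 10 h 55 min
Sun: 6:39 AM–5:18 PM = 10 h 39 min; less 45 min break → 9 h 54 min
Total worked: 49 h 50 min = 49.83 h.
Threshold 40 h → overtime 9 h 50 min, regular 40 h 0 min.

Regular 40.00 hours, overtime 9.83 hours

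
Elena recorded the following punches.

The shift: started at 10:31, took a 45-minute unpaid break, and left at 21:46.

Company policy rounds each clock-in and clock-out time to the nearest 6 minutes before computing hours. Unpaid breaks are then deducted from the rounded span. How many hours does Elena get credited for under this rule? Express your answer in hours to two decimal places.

10.55 hours

The shift: in 10:31→10:30, out 21:46→21:48; 11 h 18 min − 45 min = 10 h 33 min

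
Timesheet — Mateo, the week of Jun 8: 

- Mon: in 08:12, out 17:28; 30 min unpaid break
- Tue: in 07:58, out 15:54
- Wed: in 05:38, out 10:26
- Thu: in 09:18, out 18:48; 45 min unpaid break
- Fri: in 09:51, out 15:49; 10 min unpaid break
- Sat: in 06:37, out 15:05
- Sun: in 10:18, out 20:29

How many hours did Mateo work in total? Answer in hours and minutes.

Mon: 08:12–17:28 = 9 h 16 min; less 30 min break → 8 h 46 min
Tue: 07:58–15:54 = 7 h 56 min
Wed: 05:38–10:26 = 4 h 48 min
Thu: 09:18–18:48 = 9 h 30 min; less 45 min break → 8 h 45 min
Fri: 09:51–15:49 = 5 h 58 min; less 10 min break → 5 h 48 min
Sat: 06:37–15:05 = 8 h 28 min
Sun: 10:18–20:29 = 10 h 11 min
Total: 8 h 46 min + 7 h 56 min + 4 h 48 min + 8 h 45 min + 5 h 48 min + 8 h 28 min + 10 h 11 min = 54 h 42 min.

54 h 42 min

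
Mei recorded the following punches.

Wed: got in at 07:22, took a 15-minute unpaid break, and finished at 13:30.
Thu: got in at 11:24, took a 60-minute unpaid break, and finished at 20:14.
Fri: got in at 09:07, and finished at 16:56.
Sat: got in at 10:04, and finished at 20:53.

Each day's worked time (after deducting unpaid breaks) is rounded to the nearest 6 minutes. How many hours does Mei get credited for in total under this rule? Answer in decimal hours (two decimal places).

32.30 hours

Wed: 07:22–13:30 = 6 h 8 min − 15 min = 5 h 53 min → rounds to 5 h 54 min
Thu: 11:24–20:14 = 8 h 50 min − 60 min = 7 h 50 min → rounds to 7 h 48 min
Fri: 09:07–16:56 = 7 h 49 min → rounds to 7 h 48 min
Sat: 10:04–20:53 = 10 h 49 min → rounds to 10 h 48 min
Total credited: 32 h 18 min.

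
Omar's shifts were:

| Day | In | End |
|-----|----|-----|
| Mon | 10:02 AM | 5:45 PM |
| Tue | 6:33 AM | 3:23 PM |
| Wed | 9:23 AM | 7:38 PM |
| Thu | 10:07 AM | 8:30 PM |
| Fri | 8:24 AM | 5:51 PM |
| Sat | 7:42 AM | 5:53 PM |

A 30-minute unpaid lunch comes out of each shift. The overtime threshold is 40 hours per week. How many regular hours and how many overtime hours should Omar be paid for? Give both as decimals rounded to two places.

Mon: 10:02 AM–5:45 PM = 7 h 43 min; less 30 min break → 7 h 13 min
Tue: 6:33 AM–3:23 PM = 8 h 50 min; less 30 min break → 8 h 20 min
Wed: 9:23 AM–7:38 PM = 10 h 15 min; less 30 min break → 9 h 45 min
Thu: 10:07 AM–8:30 PM = 10 h 23 min; less 30 min break → 9 h 53 min
Fri: 8:24 AM–5:51 PM = 9 h 27 min; less 30 min break → 8 h 57 min
Sat: 7:42 AM–5:53 PM = 10 h 11 min; less 30 min break → 9 h 41 min
Total worked: 53 h 49 min = 53.82 h.
Threshold 40 h → overtime 13 h 49 min, regular 40 h 0 min.

Regular 40.00 hours, overtime 13.82 hours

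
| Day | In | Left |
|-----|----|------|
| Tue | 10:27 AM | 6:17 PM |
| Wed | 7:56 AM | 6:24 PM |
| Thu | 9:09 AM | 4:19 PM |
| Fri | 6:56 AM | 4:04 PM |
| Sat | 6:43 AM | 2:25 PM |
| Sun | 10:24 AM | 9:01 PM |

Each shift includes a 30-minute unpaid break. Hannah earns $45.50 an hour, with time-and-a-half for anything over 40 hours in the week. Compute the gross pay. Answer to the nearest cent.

$2496.81

Tue: 10:27 AM–6:17 PM = 7 h 50 min; less 30 min break → 7 h 20 min
Wed: 7:56 AM–6:24 PM = 10 h 28 min; less 30 min break → 9 h 58 min
Thu: 9:09 AM–4:19 PM = 7 h 10 min; less 30 min break → 6 h 40 min
Fri: 6:56 AM–4:04 PM = 9 h 8 min; less 30 min break → 8 h 38 min
Sat: 6:43 AM–2:25 PM = 7 h 42 min; less 30 min break → 7 h 12 min
Sun: 10:24 AM–9:01 PM = 10 h 37 min; less 30 min break → 10 h 7 min
Total worked: 49 h 55 min = 2995 min.
Regular 40 h 0 min = 2400 min at $45.50/h; overtime 9 h 55 min = 595 min at $68.25/h.
Pay = (2400 × $45.50 + 595 × $68.25) ÷ 60 = $2496.81.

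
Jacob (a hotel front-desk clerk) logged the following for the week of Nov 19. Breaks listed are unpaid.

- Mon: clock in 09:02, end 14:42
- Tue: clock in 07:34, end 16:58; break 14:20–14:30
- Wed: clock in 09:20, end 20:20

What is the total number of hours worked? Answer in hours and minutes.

Mon: 09:02–14:42 = 5 h 40 min
Tue: 07:34–16:58 = 9 h 24 min; less 10 min break → 9 h 14 min
Wed: 09:20–20:20 = 11 h 0 min
Total: 5 h 40 min + 9 h 14 min + 11 h 0 min = 25 h 54 min.

25 h 54 min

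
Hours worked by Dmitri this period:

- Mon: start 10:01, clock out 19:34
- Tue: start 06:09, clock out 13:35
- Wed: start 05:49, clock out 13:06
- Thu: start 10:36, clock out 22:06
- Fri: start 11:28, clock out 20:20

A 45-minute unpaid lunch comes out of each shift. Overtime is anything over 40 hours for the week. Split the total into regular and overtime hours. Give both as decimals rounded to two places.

Mon: 10:01–19:34 = 9 h 33 min; less 45 min break → 8 h 48 min
Tue: 06:09–13:35 = 7 h 26 min; less 45 min break → 6 h 41 min
Wed: 05:49–13:06 = 7 h 17 min; less 45 min break → 6 h 32 min
Thu: 10:36–22:06 = 11 h 30 min; less 45 min break → 10 h 45 min
Fri: 11:28–20:20 = 8 h 52 min; less 45 min break → 8 h 7 min
Total worked: 40 h 53 min = 40.88 h.
Threshold 40 h → overtime 0 h 53 min, regular 40 h 0 min.

Regular 40.00 hours, overtime 0.88 hours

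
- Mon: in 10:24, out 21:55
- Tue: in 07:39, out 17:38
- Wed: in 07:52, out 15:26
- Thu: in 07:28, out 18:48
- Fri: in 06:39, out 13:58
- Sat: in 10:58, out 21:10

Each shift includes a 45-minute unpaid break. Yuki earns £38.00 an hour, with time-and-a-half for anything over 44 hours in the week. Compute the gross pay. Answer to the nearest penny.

£2208.75

Mon: 10:24–21:55 = 11 h 31 min; less 45 min break → 10 h 46 min
Tue: 07:39–17:38 = 9 h 59 min; less 45 min break → 9 h 14 min
Wed: 07:52–15:26 = 7 h 34 min; less 45 min break → 6 h 49 min
Thu: 07:28–18:48 = 11 h 20 min; less 45 min break → 10 h 35 min
Fri: 06:39–13:58 = 7 h 19 min; less 45 min break → 6 h 34 min
Sat: 10:58–21:10 = 10 h 12 min; less 45 min break → 9 h 27 min
Total worked: 53 h 25 min = 3205 min.
Regular 44 h 0 min = 2640 min at £38.00/h; overtime 9 h 25 min = 565 min at £57.00/h.
Pay = (2640 × £38.00 + 565 × £57.00) ÷ 60 = £2208.75.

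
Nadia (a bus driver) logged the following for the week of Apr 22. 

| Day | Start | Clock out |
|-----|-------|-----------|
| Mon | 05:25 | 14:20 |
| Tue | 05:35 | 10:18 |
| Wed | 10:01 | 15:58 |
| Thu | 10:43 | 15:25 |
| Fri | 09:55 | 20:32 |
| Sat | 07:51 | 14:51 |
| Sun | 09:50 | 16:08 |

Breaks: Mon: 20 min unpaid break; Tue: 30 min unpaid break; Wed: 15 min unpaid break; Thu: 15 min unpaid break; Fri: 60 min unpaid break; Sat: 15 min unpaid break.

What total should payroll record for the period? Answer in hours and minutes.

45 h 37 min

Mon: 05:25–14:20 = 8 h 55 min; less 20 min break → 8 h 35 min
Tue: 05:35–10:18 = 4 h 43 min; less 30 min break → 4 h 13 min
Wed: 10:01–15:58 = 5 h 57 min; less 15 min break → 5 h 42 min
Thu: 10:43–15:25 = 4 h 42 min; less 15 min break → 4 h 27 min
Fri: 09:55–20:32 = 10 h 37 min; less 60 min break → 9 h 37 min
Sat: 07:51–14:51 = 7 h 0 min; less 15 min break → 6 h 45 min
Sun: 09:50–16:08 = 6 h 18 min
Total: 8 h 35 min + 4 h 13 min + 5 h 42 min + 4 h 27 min + 9 h 37 min + 6 h 45 min + 6 h 18 min = 45 h 37 min.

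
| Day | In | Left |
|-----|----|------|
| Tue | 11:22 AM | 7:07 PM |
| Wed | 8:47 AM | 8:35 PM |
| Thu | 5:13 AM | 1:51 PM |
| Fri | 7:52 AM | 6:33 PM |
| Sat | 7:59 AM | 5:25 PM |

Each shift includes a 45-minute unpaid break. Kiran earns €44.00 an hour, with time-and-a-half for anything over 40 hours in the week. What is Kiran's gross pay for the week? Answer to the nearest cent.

Tue: 11:22 AM–7:07 PM = 7 h 45 min; less 45 min break → 7 h 0 min
Wed: 8:47 AM–8:35 PM = 11 h 48 min; less 45 min break → 11 h 3 min
Thu: 5:13 AM–1:51 PM = 8 h 38 min; less 45 min break → 7 h 53 min
Fri: 7:52 AM–6:33 PM = 10 h 41 min; less 45 min break → 9 h 56 min
Sat: 7:59 AM–5:25 PM = 9 h 26 min; less 45 min break → 8 h 41 min
Total worked: 44 h 33 min = 2673 min.
Regular 40 h 0 min = 2400 min at €44.00/h; overtime 4 h 33 min = 273 min at €66.00/h.
Pay = (2400 × €44.00 + 273 × €66.00) ÷ 60 = €2060.30.

€2060.30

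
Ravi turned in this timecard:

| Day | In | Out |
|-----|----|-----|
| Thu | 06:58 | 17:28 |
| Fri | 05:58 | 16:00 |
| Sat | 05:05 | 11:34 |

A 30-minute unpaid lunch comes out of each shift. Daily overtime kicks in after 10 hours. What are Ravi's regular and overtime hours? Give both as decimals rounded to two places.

Thu: 06:58–17:28 = 10 h 30 min; less 30 min break → 10 h 0 min
Fri: 05:58–16:00 = 10 h 2 min; less 30 min break → 9 h 32 min
Sat: 05:05–11:34 = 6 h 29 min; less 30 min break → 5 h 59 min
Thu reg 10 h 0 min / OT 0 h 0 min; Fri reg 9 h 32 min / OT 0 h 0 min; Sat reg 5 h 59 min / OT 0 h 0 min.
Totals: regular 25 h 31 min, overtime 0 h 0 min.

Regular 25.52 hours, overtime 0.00 hours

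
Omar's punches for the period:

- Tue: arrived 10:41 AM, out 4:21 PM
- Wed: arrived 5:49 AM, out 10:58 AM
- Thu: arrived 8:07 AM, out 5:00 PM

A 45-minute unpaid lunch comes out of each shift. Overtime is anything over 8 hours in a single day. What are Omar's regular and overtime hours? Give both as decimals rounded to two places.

Regular 17.32 hours, overtime 0.13 hours

Tue: 10:41 AM–4:21 PM = 5 h 40 min; less 45 min break → 4 h 55 min
Wed: 5:49 AM–10:58 AM = 5 h 9 min; less 45 min break → 4 h 24 min
Thu: 8:07 AM–5:00 PM = 8 h 53 min; less 45 min break → 8 h 8 min
Tue reg 4 h 55 min / OT 0 h 0 min; Wed reg 4 h 24 min / OT 0 h 0 min; Thu reg 8 h 0 min / OT 0 h 8 min.
Totals: regular 17 h 19 min, overtime 0 h 8 min.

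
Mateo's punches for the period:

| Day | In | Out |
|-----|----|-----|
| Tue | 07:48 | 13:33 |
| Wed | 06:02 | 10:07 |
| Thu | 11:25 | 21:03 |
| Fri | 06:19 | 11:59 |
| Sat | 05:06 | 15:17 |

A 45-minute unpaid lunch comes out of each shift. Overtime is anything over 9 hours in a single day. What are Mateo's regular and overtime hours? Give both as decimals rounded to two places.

Tue: 07:48–13:33 = 5 h 45 min; less 45 min break → 5 h 0 min
Wed: 06:02–10:07 = 4 h 5 min; less 45 min break → 3 h 20 min
Thu: 11:25–21:03 = 9 h 38 min; less 45 min break → 8 h 53 min
Fri: 06:19–11:59 = 5 h 40 min; less 45 min break → 4 h 55 min
Sat: 05:06–15:17 = 10 h 11 min; less 45 min break → 9 h 26 min
Tue reg 5 h 0 min / OT 0 h 0 min; Wed reg 3 h 20 min / OT 0 h 0 min; Thu reg 8 h 53 min / OT 0 h 0 min; Fri reg 4 h 55 min / OT 0 h 0 min; Sat reg 9 h 0 min / OT 0 h 26 min.
Totals: regular 31 h 8 min, overtime 0 h 26 min.

Regular 31.13 hours, overtime 0.43 hours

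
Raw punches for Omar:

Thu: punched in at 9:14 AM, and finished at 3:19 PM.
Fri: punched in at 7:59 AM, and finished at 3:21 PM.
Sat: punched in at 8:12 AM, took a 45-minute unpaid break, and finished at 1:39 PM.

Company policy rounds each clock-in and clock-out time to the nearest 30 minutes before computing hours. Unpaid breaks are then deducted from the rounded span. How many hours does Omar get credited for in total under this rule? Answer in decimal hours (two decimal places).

18.75 hours

Thu: in 9:14 AM→9:00 AM, out 3:19 PM→3:30 PM; 6 h 30 min
Fri: in 7:59 AM→8:00 AM, out 3:21 PM→3:30 PM; 7 h 30 min
Sat: in 8:12 AM→8:00 AM, out 1:39 PM→1:30 PM; 5 h 30 min − 45 min = 4 h 45 min
Total credited: 18 h 45 min.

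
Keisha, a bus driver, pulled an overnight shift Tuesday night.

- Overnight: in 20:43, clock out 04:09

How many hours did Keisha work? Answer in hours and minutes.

Overnight: 20:43 → midnight = 3 h 17 min; midnight → 04:09 = 4 h 9 min; span 7 h 26 min

7 h 26 min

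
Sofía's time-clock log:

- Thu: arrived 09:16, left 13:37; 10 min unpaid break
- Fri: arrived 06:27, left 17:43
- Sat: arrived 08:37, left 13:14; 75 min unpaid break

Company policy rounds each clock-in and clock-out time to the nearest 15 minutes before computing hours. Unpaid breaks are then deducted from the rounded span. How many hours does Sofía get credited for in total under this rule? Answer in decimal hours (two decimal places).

Thu: in 09:16→09:15, out 13:37→13:30; 4 h 15 min − 10 min = 4 h 5 min
Fri: in 06:27→06:30, out 17:43→17:45; 11 h 15 min
Sat: in 08:37→08:30, out 13:14→13:15; 4 h 45 min − 75 min = 3 h 30 min
Total credited: 18 h 50 min.

18.83 hours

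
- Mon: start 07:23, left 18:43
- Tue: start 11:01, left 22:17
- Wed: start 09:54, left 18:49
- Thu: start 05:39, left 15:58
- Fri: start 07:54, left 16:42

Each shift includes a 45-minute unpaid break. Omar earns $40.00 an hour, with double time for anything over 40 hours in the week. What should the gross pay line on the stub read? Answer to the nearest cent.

Mon: 07:23–18:43 = 11 h 20 min; less 45 min break → 10 h 35 min
Tue: 11:01–22:17 = 11 h 16 min; less 45 min break → 10 h 31 min
Wed: 09:54–18:49 = 8 h 55 min; less 45 min break → 8 h 10 min
Thu: 05:39–15:58 = 10 h 19 min; less 45 min break → 9 h 34 min
Fri: 07:54–16:42 = 8 h 48 min; less 45 min break → 8 h 3 min
Total worked: 46 h 53 min = 2813 min.
Regular 40 h 0 min = 2400 min at $40.00/h; overtime 6 h 53 min = 413 min at $80.00/h.
Pay = (2400 × $40.00 + 413 × $80.00) ÷ 60 = $2150.67.

$2150.67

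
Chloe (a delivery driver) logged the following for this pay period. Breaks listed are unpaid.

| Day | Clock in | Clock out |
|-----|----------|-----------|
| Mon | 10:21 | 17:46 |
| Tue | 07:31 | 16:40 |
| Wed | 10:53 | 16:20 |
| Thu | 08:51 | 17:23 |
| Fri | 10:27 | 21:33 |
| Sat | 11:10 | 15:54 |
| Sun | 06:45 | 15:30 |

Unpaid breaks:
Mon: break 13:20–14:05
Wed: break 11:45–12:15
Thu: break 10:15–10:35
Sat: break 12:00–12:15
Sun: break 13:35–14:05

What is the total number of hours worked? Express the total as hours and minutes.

52 h 48 min

Mon: 10:21–17:46 = 7 h 25 min; less 45 min break → 6 h 40 min
Tue: 07:31–16:40 = 9 h 9 min
Wed: 10:53–16:20 = 5 h 27 min; less 30 min break → 4 h 57 min
Thu: 08:51–17:23 = 8 h 32 min; less 20 min break → 8 h 12 min
Fri: 10:27–21:33 = 11 h 6 min
Sat: 11:10–15:54 = 4 h 44 min; less 15 min break → 4 h 29 min
Sun: 06:45–15:30 = 8 h 45 min; less 30 min break → 8 h 15 min
Total: 6 h 40 min + 9 h 9 min + 4 h 57 min + 8 h 12 min + 11 h 6 min + 4 h 29 min + 8 h 15 min = 52 h 48 min.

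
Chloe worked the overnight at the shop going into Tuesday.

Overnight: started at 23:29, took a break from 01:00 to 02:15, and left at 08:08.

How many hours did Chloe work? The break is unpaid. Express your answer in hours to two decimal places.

7.40 hours

Overnight: 23:29 → midnight = 0 h 31 min; midnight → 08:08 = 8 h 8 min; span 8 h 39 min; less 75 min break → 7 h 24 min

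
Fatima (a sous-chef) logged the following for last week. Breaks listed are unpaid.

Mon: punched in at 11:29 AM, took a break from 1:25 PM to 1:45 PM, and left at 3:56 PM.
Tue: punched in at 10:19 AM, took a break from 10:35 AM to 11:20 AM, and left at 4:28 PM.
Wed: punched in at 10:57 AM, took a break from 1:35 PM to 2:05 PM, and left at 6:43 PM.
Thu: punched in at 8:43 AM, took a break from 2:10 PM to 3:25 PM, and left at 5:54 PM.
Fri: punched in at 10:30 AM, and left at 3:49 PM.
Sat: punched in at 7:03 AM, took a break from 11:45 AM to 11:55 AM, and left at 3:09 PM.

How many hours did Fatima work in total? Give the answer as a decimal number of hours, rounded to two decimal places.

37.97 hours

Mon: 11:29 AM–3:56 PM = 4 h 27 min; less 20 min break → 4 h 7 min
Tue: 10:19 AM–4:28 PM = 6 h 9 min; less 45 min break → 5 h 24 min
Wed: 10:57 AM–6:43 PM = 7 h 46 min; less 30 min break → 7 h 16 min
Thu: 8:43 AM–5:54 PM = 9 h 11 min; less 75 min break → 7 h 56 min
Fri: 10:30 AM–3:49 PM = 5 h 19 min
Sat: 7:03 AM–3:09 PM = 8 h 6 min; less 10 min break → 7 h 56 min
Total: 4 h 7 min + 5 h 24 min + 7 h 16 min + 7 h 56 min + 5 h 19 min + 7 h 56 min = 37 h 58 min.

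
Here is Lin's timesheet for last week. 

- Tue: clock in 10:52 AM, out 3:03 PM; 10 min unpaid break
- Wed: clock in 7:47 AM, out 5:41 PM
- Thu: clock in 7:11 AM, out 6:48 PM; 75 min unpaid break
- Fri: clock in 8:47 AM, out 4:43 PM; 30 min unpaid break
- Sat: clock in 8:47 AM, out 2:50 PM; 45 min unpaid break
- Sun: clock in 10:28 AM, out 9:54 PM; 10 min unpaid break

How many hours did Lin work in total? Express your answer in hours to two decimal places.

48.28 hours

Tue: 10:52 AM–3:03 PM = 4 h 11 min; less 10 min break → 4 h 1 min
Wed: 7:47 AM–5:41 PM = 9 h 54 min
Thu: 7:11 AM–6:48 PM = 11 h 37 min; less 75 min break → 10 h 22 min
Fri: 8:47 AM–4:43 PM = 7 h 56 min; less 30 min break → 7 h 26 min
Sat: 8:47 AM–2:50 PM = 6 h 3 min; less 45 min break → 5 h 18 min
Sun: 10:28 AM–9:54 PM = 11 h 26 min; less 10 min break → 11 h 16 min
Total: 4 h 1 min + 9 h 54 min + 10 h 22 min + 7 h 26 min + 5 h 18 min + 11 h 16 min = 48 h 17 min.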